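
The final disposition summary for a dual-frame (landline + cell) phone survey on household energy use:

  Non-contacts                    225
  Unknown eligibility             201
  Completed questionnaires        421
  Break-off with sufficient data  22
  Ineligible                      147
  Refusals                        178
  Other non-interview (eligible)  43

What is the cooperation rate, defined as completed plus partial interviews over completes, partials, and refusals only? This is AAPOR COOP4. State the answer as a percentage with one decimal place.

71.3%

Num = 421 + 22 = 443
Denominator = 421 + 22 + 178 = 621
COOP4 = 443 / 621 = 0.7134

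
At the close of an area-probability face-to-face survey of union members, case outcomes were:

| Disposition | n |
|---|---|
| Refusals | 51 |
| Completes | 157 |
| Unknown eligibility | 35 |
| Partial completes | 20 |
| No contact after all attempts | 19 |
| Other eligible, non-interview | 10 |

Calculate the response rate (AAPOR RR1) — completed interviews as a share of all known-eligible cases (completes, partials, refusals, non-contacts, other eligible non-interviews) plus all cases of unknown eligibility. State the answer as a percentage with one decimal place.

53.8%

Numerator → 157
Denom → 157 + 20 + 51 + 19 + 10 + 35 = 292
RR1 = 157 / 292 = 0.5377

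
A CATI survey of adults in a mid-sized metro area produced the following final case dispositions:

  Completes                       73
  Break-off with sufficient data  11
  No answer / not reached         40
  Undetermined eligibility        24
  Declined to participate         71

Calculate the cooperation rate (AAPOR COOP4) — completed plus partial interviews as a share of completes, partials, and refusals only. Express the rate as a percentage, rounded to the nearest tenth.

Num = 73 + 11 = 84
Denom = 73 + 11 + 71 = 155
COOP4 = 84 / 155 = 0.5419

54.2%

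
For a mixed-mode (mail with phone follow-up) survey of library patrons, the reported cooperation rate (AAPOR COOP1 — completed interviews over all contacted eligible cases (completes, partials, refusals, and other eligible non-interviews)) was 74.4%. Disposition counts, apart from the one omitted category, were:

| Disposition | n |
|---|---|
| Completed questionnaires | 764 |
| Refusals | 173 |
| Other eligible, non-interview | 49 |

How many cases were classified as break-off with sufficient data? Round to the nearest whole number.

COOP1 = 764 / D = 0.744
D = 764 / 0.744 = 1026.9
Rest of base = 986
break-off with sufficient data = 1026.9 − 986 ≈ 41

41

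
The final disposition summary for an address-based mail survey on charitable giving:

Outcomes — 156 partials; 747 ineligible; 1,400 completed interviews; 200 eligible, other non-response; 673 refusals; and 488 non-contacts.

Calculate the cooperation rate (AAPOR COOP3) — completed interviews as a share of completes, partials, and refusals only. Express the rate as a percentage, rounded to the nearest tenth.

62.8%

Num → 1400
Denom → 1400 + 156 + 673 = 2229
COOP3 = 1400 / 2229 = 0.6281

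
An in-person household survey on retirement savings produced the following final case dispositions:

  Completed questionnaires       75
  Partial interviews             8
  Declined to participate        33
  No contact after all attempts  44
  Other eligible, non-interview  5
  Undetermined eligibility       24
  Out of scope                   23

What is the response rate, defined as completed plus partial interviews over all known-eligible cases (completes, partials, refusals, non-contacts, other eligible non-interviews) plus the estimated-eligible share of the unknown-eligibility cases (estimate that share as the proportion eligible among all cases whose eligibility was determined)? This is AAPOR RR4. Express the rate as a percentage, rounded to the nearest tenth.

Num = 75 + 8 = 83
Known eligible = 75 + 8 + 33 + 44 + 5 = 165
e = 165 / (165 + 23) = 165 / 188 = 0.8777
Estimated eligible among unknowns = 0.8777 × 24 = 21.06
Denom = 165 + 21.06 = 186.06
RR4 = 83 / 186.06 = 0.4461

44.6%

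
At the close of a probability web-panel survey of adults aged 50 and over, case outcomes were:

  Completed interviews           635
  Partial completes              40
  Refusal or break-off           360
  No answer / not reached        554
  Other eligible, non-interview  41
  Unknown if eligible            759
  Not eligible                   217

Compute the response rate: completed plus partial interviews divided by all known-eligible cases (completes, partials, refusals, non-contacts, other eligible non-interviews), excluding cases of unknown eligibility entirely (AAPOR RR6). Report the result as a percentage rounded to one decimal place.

41.4%

Numerator = 635 + 40 = 675
Denom = 635 + 40 + 360 + 554 + 41 = 1630
RR6 = 675 / 1630 = 0.4141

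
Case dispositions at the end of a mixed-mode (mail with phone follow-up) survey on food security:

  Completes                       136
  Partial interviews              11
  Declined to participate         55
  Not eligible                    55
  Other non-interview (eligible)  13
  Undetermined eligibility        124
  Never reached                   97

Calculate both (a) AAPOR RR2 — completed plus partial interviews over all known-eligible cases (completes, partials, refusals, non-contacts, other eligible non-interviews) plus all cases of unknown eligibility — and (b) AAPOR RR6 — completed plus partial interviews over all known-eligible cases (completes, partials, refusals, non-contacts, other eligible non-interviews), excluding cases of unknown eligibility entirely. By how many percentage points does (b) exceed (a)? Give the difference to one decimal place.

13.4

Top: 136 + 11 = 147
Denominator: 136 + 11 + 55 + 97 + 13 + 124 = 436
RR2 = 147 / 436 = 0.3372
Denominator: 136 + 11 + 55 + 97 + 13 = 312
RR6 = 147 / 312 = 0.4712
Difference = 47.12 − 33.72 = 13.40 percentage points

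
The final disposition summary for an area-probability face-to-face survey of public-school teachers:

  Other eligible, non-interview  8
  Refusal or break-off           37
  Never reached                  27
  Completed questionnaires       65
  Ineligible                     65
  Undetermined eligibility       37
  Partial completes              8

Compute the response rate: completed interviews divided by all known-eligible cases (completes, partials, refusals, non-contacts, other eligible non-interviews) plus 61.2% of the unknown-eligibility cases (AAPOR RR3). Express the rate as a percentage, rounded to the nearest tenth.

38.8%

Num = 65
Known eligible = 65 + 8 + 37 + 27 + 8 = 145
Estimated eligible among unknowns = 0.6120 × 37 = 22.64
Denom = 145 + 22.64 = 167.64
RR3 = 65 / 167.64 = 0.3877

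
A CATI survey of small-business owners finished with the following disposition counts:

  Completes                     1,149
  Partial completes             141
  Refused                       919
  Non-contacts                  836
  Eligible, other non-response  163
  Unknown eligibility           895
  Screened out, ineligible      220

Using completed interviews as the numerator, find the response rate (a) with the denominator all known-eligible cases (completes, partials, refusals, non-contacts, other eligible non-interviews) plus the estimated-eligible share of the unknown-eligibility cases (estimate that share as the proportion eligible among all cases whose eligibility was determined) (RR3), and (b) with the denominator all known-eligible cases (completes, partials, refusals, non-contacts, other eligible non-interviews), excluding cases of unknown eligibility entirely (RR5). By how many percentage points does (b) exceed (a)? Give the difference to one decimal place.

7.4

Top = 1149
Eligible (known) = 1149 + 141 + 919 + 836 + 163 = 3208
e = 3208 / (3208 + 220) = 3208 / 3428 = 0.9358
Eligible share of unknowns = 0.9358 × 895 = 837.54
Base = 3208 + 837.54 = 4045.54
RR3 = 1149 / 4045.54 = 0.2840
Base = 1149 + 141 + 919 + 836 + 163 = 3208
RR5 = 1149 / 3208 = 0.3582
Difference = 35.82 − 28.40 = 7.42 percentage points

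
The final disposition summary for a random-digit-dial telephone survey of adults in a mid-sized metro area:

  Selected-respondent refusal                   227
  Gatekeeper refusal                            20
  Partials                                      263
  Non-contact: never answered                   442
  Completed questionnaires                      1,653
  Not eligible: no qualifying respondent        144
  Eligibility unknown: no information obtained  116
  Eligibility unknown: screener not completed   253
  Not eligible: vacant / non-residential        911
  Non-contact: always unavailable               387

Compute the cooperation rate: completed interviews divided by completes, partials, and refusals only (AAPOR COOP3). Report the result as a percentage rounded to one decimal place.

76.4%

Refusals = 20 + 227 = 247
No answer / not reached = 442 + 387 = 829
Undetermined eligibility = 253 + 116 = 369
Out of scope = 144 + 911 = 1055
Top: 1653
Denominator: 1653 + 263 + 247 = 2163
COOP3 = 1653 / 2163 = 0.7642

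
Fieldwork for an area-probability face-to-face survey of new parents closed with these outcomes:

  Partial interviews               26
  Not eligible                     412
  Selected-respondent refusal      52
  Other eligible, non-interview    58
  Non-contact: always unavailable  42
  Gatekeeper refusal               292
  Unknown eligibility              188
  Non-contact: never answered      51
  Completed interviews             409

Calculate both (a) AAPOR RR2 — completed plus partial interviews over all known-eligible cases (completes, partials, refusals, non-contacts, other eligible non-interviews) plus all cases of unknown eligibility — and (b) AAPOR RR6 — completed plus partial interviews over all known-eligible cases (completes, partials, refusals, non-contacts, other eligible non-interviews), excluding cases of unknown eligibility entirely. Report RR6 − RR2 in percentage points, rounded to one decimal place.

Refusal or break-off = 292 + 52 = 344
No answer / not reached = 51 + 42 = 93
Top: 409 + 26 = 435
Denom: 409 + 26 + 344 + 93 + 58 + 188 = 1118
RR2 = 435 / 1118 = 0.3891
Denom: 409 + 26 + 344 + 93 + 58 = 930
RR6 = 435 / 930 = 0.4677
Difference = 46.77 − 38.91 = 7.86 percentage points

7.9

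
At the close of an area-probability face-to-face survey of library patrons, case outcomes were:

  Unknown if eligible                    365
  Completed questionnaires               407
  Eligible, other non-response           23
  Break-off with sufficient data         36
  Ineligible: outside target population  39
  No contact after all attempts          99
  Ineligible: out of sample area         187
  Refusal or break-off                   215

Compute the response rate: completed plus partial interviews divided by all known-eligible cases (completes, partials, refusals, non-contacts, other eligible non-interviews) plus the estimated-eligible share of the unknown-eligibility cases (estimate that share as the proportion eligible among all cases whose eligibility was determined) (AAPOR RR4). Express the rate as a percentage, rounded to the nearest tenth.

41.7%

Ineligible = 39 + 187 = 226
Num: 407 + 36 = 443
Known eligible: 407 + 36 + 215 + 99 + 23 = 780
e = 780 / (780 + 226) = 780 / 1006 = 0.7753
Estimated eligible among unknowns: 0.7753 × 365 = 282.98
Denom: 780 + 282.98 = 1062.98
RR4 = 443 / 1062.98 = 0.4168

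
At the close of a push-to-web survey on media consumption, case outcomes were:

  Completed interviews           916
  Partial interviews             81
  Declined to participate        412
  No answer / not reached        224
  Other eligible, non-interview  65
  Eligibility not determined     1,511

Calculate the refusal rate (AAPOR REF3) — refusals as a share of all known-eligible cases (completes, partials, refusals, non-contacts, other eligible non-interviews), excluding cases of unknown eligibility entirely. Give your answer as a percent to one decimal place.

24.3%

Numerator → 412
Base → 916 + 81 + 412 + 224 + 65 = 1698
REF3 = 412 / 1698 = 0.2426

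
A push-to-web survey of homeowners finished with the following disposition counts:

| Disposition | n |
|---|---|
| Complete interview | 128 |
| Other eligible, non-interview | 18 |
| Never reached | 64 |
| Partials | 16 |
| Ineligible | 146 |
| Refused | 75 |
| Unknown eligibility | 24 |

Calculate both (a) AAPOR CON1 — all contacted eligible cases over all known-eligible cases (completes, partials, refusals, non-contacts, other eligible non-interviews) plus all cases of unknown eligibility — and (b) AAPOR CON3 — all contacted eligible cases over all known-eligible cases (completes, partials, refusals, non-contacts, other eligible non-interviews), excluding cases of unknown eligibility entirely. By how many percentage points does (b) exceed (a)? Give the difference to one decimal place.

5.8

Top: 128 + 16 + 75 + 18 = 237
Base: 128 + 16 + 75 + 64 + 18 + 24 = 325
CON1 = 237 / 325 = 0.7292
Base: 128 + 16 + 75 + 64 + 18 = 301
CON3 = 237 / 301 = 0.7874
Difference = 78.74 − 72.92 = 5.82 percentage points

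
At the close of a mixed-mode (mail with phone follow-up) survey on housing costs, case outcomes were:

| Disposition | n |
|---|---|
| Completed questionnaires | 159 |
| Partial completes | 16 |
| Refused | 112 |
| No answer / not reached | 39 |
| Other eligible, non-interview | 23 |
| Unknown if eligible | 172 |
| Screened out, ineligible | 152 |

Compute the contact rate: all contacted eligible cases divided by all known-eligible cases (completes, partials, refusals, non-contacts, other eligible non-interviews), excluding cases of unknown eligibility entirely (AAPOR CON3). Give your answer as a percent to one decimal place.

Numerator: 159 + 16 + 112 + 23 = 310
Denominator: 159 + 16 + 112 + 39 + 23 = 349
CON3 = 310 / 349 = 0.8883

88.8%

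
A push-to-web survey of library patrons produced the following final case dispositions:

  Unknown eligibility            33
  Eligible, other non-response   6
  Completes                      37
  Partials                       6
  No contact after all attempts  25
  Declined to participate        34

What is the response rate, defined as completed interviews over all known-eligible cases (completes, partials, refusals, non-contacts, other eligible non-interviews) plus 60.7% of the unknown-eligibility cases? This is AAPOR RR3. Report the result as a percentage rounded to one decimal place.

28.9%

Numerator → 37
Known eligible → 37 + 6 + 34 + 25 + 6 = 108
e × U → 0.6070 × 33 = 20.03
Base → 108 + 20.03 = 128.03
RR3 = 37 / 128.03 = 0.2890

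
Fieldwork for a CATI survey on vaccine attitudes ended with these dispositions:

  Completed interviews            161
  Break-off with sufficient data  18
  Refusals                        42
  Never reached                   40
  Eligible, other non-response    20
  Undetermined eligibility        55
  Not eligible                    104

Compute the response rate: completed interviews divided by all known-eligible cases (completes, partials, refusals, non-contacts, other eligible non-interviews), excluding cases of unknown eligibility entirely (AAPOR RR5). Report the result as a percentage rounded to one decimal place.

57.3%

Num = 161
Denominator = 161 + 18 + 42 + 40 + 20 = 281
RR5 = 161 / 281 = 0.5730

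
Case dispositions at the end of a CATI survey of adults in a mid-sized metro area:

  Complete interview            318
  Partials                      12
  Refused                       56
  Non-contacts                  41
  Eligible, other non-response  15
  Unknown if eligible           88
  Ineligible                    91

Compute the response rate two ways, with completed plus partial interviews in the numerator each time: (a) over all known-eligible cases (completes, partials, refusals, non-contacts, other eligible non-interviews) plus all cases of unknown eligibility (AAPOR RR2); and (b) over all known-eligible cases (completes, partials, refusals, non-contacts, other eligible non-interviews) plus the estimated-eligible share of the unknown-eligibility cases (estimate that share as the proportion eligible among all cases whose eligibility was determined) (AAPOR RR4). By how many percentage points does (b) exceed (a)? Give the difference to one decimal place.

1.8

Num = 318 + 12 = 330
Base = 318 + 12 + 56 + 41 + 15 + 88 = 530
RR2 = 330 / 530 = 0.6226
Determined eligible = 318 + 12 + 56 + 41 + 15 = 442
e = 442 / (442 + 91) = 442 / 533 = 0.8293
Eligible share of unknowns = 0.8293 × 88 = 72.98
Base = 442 + 72.98 = 514.98
RR4 = 330 / 514.98 = 0.6408
Difference = 64.08 − 62.26 = 1.82 percentage points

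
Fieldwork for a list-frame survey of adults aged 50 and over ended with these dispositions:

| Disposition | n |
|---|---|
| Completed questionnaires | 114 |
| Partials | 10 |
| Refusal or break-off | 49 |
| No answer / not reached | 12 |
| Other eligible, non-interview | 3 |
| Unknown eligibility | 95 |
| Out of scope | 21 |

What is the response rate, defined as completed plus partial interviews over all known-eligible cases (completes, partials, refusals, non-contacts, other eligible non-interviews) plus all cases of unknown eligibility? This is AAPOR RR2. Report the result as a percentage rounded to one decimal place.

43.8%

Numerator → 114 + 10 = 124
Denominator → 114 + 10 + 49 + 12 + 3 + 95 = 283
RR2 = 124 / 283 = 0.4382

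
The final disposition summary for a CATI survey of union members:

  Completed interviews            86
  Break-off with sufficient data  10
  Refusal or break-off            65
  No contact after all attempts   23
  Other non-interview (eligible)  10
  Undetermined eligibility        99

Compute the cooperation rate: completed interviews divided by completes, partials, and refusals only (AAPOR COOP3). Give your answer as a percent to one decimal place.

Num = 86
Base = 86 + 10 + 65 = 161
COOP3 = 86 / 161 = 0.5342

53.4%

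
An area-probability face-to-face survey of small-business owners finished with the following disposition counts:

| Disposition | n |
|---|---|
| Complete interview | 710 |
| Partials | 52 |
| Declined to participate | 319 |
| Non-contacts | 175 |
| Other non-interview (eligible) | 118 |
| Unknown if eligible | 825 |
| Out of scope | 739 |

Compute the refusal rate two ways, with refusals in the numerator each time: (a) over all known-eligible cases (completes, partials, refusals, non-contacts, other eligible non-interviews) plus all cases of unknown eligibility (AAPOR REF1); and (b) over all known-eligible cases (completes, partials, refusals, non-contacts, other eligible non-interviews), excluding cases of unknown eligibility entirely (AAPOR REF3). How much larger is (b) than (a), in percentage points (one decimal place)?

8.7

Top = 319
Denominator = 710 + 52 + 319 + 175 + 118 + 825 = 2199
REF1 = 319 / 2199 = 0.1451
Denominator = 710 + 52 + 319 + 175 + 118 = 1374
REF3 = 319 / 1374 = 0.2322
Difference = 23.22 − 14.51 = 8.71 percentage points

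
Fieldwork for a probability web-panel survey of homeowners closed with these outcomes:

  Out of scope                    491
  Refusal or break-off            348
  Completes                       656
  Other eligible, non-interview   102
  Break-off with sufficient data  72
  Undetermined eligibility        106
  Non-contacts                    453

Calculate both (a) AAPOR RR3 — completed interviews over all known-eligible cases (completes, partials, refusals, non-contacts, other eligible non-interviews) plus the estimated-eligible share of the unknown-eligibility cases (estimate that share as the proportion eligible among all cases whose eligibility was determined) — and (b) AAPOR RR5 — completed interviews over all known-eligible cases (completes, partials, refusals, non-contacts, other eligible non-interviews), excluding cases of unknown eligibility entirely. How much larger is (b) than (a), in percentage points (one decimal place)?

1.9

Top → 656
Eligible (known) → 656 + 72 + 348 + 453 + 102 = 1631
e = 1631 / (1631 + 491) = 1631 / 2122 = 0.7686
Estimated eligible among unknowns → 0.7686 × 106 = 81.47
Base → 1631 + 81.47 = 1712.47
RR3 = 656 / 1712.47 = 0.3831
Base → 656 + 72 + 348 + 453 + 102 = 1631
RR5 = 656 / 1631 = 0.4022
Difference = 40.22 − 38.31 = 1.91 percentage points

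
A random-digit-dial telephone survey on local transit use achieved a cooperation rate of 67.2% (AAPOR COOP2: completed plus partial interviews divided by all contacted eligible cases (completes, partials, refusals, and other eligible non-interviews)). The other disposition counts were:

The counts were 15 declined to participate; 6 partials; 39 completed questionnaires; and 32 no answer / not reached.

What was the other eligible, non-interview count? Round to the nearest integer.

7

Numerator: 39 + 6 = 45
COOP2 = 45 / D = 0.672
D = 45 / 0.672 = 67.0
Rest of base = 60
other eligible, non-interview = 67.0 − 60 ≈ 7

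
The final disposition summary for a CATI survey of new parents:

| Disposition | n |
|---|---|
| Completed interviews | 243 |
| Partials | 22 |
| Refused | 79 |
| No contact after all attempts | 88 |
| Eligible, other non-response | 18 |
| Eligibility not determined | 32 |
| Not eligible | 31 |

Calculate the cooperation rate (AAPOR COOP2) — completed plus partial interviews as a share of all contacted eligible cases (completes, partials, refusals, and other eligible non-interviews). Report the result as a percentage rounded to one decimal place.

Numerator → 243 + 22 = 265
Base → 243 + 22 + 79 + 18 = 362
COOP2 = 265 / 362 = 0.7320

73.2%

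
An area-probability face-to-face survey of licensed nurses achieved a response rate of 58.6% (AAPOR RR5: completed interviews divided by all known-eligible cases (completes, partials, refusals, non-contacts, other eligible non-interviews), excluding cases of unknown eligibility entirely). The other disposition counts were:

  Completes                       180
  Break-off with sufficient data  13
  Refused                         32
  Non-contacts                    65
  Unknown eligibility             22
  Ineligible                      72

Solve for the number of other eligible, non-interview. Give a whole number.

17

RR5 = 180 / D = 0.586
D = 180 / 0.586 = 307.2
Remaining denominator categories sum to 290
other eligible, non-interview = 307.2 − 290 ≈ 17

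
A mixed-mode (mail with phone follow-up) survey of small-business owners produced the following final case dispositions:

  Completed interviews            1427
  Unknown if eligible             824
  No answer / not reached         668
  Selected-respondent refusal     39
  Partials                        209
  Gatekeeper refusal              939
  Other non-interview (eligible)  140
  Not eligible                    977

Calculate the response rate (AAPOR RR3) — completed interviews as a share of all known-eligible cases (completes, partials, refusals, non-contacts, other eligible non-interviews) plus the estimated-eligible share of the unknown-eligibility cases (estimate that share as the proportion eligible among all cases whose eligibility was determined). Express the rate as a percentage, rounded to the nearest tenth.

Refusal or break-off = 939 + 39 = 978
Num = 1427
Eligible (known) = 1427 + 209 + 978 + 668 + 140 = 3422
e = 3422 / (3422 + 977) = 3422 / 4399 = 0.7779
Estimated eligible among unknowns = 0.7779 × 824 = 640.99
Base = 3422 + 640.99 = 4062.99
RR3 = 1427 / 4062.99 = 0.3512

35.1%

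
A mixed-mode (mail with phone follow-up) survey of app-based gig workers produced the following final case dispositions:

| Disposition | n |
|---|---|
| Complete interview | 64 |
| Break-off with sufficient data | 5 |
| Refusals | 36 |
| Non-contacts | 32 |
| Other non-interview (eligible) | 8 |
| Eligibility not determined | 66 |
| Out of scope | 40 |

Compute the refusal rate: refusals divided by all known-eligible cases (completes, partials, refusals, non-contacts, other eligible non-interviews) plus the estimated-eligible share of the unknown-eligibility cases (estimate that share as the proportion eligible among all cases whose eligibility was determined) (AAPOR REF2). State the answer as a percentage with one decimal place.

Num: 36
Determined eligible: 64 + 5 + 36 + 32 + 8 = 145
e = 145 / (145 + 40) = 145 / 185 = 0.7838
Eligible share of unknowns: 0.7838 × 66 = 51.73
Denominator: 145 + 51.73 = 196.73
REF2 = 36 / 196.73 = 0.1830

18.3%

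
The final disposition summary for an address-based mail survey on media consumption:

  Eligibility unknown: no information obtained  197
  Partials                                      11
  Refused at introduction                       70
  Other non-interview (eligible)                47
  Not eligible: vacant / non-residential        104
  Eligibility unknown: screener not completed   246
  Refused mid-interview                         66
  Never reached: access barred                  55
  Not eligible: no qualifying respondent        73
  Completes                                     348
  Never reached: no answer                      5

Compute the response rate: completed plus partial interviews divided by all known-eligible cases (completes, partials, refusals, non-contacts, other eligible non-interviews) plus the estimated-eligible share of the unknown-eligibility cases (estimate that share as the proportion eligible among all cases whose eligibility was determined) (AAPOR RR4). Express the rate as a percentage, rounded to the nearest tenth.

38.0%

Refused = 70 + 66 = 136
No answer / not reached = 5 + 55 = 60
Eligibility not determined = 246 + 197 = 443
Not eligible = 73 + 104 = 177
Numerator → 348 + 11 = 359
Determined eligible → 348 + 11 + 136 + 60 + 47 = 602
e = 602 / (602 + 177) = 602 / 779 = 0.7728
Estimated eligible among unknowns → 0.7728 × 443 = 342.35
Denom → 602 + 342.35 = 944.35
RR4 = 359 / 944.35 = 0.3802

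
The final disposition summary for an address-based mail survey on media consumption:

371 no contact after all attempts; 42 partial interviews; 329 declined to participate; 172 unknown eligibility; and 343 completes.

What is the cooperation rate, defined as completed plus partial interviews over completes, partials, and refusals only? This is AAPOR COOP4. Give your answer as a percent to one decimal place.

Top = 343 + 42 = 385
Base = 343 + 42 + 329 = 714
COOP4 = 385 / 714 = 0.5392

53.9%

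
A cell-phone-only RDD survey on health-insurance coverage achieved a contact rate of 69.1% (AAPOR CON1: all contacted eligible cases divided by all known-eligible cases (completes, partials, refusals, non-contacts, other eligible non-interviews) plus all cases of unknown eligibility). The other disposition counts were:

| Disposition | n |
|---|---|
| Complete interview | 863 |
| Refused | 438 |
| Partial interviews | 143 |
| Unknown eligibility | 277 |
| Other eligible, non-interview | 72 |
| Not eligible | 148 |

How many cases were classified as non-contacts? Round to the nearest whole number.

401

Numerator → 863 + 143 + 438 + 72 = 1516
CON1 = 1516 / D = 0.691
D = 1516 / 0.691 = 2193.9
Other denominator terms total 1793
non-contacts = 2193.9 − 1793 ≈ 401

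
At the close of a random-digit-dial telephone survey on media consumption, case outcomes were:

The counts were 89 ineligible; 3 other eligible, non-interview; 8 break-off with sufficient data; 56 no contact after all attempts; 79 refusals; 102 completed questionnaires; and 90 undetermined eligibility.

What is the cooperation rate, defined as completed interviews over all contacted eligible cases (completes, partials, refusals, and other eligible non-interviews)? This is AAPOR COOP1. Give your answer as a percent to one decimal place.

Num = 102
Denom = 102 + 8 + 79 + 3 = 192
COOP1 = 102 / 192 = 0.5312

53.1%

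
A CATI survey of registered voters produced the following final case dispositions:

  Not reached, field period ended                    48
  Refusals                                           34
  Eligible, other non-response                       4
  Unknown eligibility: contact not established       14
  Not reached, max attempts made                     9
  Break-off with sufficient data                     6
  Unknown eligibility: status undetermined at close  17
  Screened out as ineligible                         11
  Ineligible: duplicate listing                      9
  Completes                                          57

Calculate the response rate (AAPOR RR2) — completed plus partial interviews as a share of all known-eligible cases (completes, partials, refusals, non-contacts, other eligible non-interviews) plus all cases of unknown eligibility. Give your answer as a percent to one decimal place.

33.3%

No answer / not reached = 48 + 9 = 57
Eligibility not determined = 14 + 17 = 31
Screened out, ineligible = 11 + 9 = 20
Num → 57 + 6 = 63
Denominator → 57 + 6 + 34 + 57 + 4 + 31 = 189
RR2 = 63 / 189 = 0.3333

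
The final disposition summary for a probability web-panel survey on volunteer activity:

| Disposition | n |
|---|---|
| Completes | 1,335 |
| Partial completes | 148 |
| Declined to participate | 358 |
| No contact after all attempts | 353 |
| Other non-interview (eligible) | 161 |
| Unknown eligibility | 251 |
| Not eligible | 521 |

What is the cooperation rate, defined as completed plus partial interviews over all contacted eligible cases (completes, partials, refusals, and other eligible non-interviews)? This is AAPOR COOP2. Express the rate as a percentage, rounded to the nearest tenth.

74.1%

Top → 1335 + 148 = 1483
Base → 1335 + 148 + 358 + 161 = 2002
COOP2 = 1483 / 2002 = 0.7408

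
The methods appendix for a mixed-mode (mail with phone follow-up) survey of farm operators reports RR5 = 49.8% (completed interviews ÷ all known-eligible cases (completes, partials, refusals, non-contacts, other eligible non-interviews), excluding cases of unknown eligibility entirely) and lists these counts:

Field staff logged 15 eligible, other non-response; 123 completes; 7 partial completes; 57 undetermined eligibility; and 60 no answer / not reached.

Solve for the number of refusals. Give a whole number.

42

RR5 = 123 / D = 0.498
D = 123 / 0.498 = 247.0
Other denominator terms total 205
refusals = 247.0 − 205 ≈ 42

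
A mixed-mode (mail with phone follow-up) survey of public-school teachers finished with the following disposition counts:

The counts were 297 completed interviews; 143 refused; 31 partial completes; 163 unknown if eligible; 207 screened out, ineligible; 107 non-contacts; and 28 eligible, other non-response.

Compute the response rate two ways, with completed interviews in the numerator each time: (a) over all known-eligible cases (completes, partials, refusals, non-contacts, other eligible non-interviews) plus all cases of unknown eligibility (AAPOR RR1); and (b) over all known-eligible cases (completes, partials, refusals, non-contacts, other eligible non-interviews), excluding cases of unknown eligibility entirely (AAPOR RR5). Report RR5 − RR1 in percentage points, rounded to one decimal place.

10.4

Num: 297
Base: 297 + 31 + 143 + 107 + 28 + 163 = 769
RR1 = 297 / 769 = 0.3862
Base: 297 + 31 + 143 + 107 + 28 = 606
RR5 = 297 / 606 = 0.4901
Difference = 49.01 − 38.62 = 10.39 percentage points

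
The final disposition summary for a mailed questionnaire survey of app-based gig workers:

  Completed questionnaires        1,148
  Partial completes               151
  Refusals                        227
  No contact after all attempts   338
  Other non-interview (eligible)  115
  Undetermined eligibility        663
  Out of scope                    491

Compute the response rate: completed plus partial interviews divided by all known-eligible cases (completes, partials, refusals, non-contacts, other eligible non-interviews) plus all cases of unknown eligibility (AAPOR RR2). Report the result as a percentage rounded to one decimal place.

49.2%

Num = 1148 + 151 = 1299
Denom = 1148 + 151 + 227 + 338 + 115 + 663 = 2642
RR2 = 1299 / 2642 = 0.4917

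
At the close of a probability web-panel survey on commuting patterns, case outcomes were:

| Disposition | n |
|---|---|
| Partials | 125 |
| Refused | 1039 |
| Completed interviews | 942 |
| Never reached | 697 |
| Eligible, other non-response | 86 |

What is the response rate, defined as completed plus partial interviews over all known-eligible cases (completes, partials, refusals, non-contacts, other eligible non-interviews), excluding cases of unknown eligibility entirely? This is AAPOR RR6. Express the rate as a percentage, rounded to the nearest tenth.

Numerator → 942 + 125 = 1067
Denominator → 942 + 125 + 1039 + 697 + 86 = 2889
RR6 = 1067 / 2889 = 0.3693

36.9%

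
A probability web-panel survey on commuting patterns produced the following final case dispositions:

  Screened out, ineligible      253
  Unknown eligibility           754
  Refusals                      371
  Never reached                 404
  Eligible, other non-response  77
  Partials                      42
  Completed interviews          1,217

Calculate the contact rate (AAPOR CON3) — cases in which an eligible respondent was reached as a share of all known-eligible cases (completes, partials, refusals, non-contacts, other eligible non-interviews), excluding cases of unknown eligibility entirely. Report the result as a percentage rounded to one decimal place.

Top → 1217 + 42 + 371 + 77 = 1707
Denom → 1217 + 42 + 371 + 404 + 77 = 2111
CON3 = 1707 / 2111 = 0.8086

80.9%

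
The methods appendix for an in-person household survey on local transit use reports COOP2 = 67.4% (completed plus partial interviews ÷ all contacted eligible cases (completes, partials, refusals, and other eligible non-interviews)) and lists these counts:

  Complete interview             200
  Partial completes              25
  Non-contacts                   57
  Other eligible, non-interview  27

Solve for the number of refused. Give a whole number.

Top: 200 + 25 = 225
COOP2 = 225 / D = 0.674
D = 225 / 0.674 = 333.8
Other denominator terms total 252
refused = 333.8 − 252 ≈ 82

82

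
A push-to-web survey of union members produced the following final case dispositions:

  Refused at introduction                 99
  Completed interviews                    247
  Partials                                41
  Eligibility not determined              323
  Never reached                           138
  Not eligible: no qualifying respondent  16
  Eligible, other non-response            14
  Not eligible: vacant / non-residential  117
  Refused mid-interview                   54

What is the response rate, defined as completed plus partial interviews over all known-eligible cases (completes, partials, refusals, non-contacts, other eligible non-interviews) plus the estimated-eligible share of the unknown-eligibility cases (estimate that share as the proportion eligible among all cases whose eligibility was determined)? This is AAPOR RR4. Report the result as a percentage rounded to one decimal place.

Declined to participate = 99 + 54 = 153
Ineligible = 16 + 117 = 133
Top → 247 + 41 = 288
Eligible (known) → 247 + 41 + 153 + 138 + 14 = 593
e = 593 / (593 + 133) = 593 / 726 = 0.8168
Eligible share of unknowns → 0.8168 × 323 = 263.83
Base → 593 + 263.83 = 856.83
RR4 = 288 / 856.83 = 0.3361

33.6%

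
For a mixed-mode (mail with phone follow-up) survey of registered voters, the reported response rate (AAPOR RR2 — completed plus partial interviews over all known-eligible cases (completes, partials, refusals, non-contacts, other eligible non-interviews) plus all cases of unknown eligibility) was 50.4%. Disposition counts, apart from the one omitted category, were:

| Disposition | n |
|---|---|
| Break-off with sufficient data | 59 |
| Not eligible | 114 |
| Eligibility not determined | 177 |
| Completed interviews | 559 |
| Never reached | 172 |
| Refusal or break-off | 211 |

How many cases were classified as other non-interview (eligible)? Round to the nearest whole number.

48

Numerator: 559 + 59 = 618
RR2 = 618 / D = 0.504
D = 618 / 0.504 = 1226.2
Other denominator terms total 1178
other non-interview (eligible) = 1226.2 − 1178 ≈ 48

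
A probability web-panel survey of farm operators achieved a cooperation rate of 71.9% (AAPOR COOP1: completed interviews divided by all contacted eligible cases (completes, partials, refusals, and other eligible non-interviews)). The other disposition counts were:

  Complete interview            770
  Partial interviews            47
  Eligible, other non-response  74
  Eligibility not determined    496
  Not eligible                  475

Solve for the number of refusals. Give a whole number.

COOP1 = 770 / D = 0.719
D = 770 / 0.719 = 1070.9
Rest of base = 891
refusals = 1070.9 − 891 ≈ 180

180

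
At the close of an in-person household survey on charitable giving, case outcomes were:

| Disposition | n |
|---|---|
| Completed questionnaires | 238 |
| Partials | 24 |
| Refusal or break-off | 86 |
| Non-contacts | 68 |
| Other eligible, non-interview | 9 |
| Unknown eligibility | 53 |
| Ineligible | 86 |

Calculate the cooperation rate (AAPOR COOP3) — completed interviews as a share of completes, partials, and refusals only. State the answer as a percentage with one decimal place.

68.4%

Num → 238
Base → 238 + 24 + 86 = 348
COOP3 = 238 / 348 = 0.6839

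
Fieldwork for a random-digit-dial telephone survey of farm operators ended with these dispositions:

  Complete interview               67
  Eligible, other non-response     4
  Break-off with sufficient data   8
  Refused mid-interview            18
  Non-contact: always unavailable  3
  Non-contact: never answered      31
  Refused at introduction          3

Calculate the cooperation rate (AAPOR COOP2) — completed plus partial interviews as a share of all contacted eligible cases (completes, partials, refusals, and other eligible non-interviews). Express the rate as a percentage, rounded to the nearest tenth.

75.0%

Refusal or break-off = 3 + 18 = 21
Never reached = 31 + 3 = 34
Num → 67 + 8 = 75
Base → 67 + 8 + 21 + 4 = 100
COOP2 = 75 / 100 = 0.7500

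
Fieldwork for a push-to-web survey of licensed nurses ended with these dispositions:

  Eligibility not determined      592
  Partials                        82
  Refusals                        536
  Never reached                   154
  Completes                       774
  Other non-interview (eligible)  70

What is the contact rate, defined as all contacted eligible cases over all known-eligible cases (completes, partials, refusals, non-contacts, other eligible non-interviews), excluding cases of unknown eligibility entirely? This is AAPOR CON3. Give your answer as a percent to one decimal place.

Numerator → 774 + 82 + 536 + 70 = 1462
Denom → 774 + 82 + 536 + 154 + 70 = 1616
CON3 = 1462 / 1616 = 0.9047

90.5%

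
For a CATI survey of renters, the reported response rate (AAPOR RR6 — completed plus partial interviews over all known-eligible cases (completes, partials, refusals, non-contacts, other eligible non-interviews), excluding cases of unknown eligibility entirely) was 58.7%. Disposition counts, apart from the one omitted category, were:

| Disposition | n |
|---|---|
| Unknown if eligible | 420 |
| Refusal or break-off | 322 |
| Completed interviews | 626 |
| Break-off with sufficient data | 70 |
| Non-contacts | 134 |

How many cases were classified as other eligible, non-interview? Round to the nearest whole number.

34

Numerator = 626 + 70 = 696
RR6 = 696 / D = 0.587
D = 696 / 0.587 = 1185.7
Remaining denominator categories sum to 1152
other eligible, non-interview = 1185.7 − 1152 ≈ 34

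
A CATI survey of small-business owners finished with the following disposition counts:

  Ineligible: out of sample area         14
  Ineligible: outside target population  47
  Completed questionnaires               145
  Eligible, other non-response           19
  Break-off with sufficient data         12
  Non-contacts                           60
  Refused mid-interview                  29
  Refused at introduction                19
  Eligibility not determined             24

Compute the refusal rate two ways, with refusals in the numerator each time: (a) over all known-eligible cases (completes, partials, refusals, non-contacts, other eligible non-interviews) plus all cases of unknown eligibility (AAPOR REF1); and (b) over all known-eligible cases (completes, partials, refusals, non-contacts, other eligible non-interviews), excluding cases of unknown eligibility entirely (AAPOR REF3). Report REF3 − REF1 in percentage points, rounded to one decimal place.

Refusal or break-off = 19 + 29 = 48
Not eligible = 47 + 14 = 61
Top: 48
Denom: 145 + 12 + 48 + 60 + 19 + 24 = 308
REF1 = 48 / 308 = 0.1558
Denom: 145 + 12 + 48 + 60 + 19 = 284
REF3 = 48 / 284 = 0.1690
Difference = 16.90 − 15.58 = 1.32 percentage points

1.3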